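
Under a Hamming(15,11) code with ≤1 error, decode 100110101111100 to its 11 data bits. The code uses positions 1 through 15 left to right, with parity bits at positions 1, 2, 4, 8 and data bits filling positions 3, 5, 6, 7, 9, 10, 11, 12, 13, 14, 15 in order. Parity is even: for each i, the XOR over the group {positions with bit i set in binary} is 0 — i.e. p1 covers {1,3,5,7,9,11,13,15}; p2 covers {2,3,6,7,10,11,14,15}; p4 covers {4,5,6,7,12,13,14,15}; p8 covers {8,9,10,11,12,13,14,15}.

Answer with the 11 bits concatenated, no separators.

01011111110

s1 (pos 1,3,5,7,9,11,13,15): 1⊕0⊕1⊕1⊕1⊕1⊕1⊕0 = 0
s2 (pos 2,3,6,7,10,11,14,15): 0⊕0⊕0⊕1⊕1⊕1⊕0⊕0 = 1
s4 (pos 4,5,6,7,12,13,14,15): 1⊕1⊕0⊕1⊕1⊕1⊕0⊕0 = 1
s8 (pos 8,9,10,11,12,13,14,15): 0⊕1⊕1⊕1⊕1⊕1⊕0⊕0 = 1
Syndrome s8…s1 = 1110 → error at position 14.
Flip position 14: 100110101111100 → 100110101111110
Read data bits from positions 3,5,6,7,9,10,11,12,13,14,15: 01011111110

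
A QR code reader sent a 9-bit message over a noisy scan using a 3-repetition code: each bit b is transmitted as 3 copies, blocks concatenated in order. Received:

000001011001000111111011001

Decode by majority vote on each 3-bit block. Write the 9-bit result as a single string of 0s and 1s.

Block 1 (000): 0 ones → 0
Block 2 (001): 1 one → 0
Block 3 (011): 2 ones → 1
Block 4 (001): 1 one → 0
Block 5 (000): 0 ones → 0
Block 6 (111): 3 ones → 1
Block 7 (111): 3 ones → 1
Block 8 (011): 2 ones → 1
Block 9 (001): 1 one → 0

001001110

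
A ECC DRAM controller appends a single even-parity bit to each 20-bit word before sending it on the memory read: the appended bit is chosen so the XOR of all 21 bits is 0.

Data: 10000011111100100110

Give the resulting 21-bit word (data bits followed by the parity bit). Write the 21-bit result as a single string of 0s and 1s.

100000111111001001100

XOR of the 20 data bits: 1⊕0⊕0⊕0⊕0⊕0⊕1⊕1⊕1⊕1⊕1⊕1⊕0⊕0⊕1⊕0⊕0⊕1⊕1⊕0 = 0
Parity bit = 0 (so all 21 bits XOR to 0).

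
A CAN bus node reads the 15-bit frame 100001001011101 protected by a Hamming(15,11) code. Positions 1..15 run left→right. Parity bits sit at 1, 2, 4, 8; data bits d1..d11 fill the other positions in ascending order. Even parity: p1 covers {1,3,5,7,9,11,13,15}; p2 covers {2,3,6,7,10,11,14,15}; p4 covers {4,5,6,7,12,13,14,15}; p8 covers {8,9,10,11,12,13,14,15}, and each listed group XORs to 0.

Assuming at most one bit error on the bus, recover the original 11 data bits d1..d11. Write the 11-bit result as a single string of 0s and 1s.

00101001101

s1 (pos 1,3,5,7,9,11,13,15): 1⊕0⊕0⊕0⊕1⊕1⊕1⊕1 = 1
s2 (pos 2,3,6,7,10,11,14,15): 0⊕0⊕1⊕0⊕0⊕1⊕0⊕1 = 1
s4 (pos 4,5,6,7,12,13,14,15): 0⊕0⊕1⊕0⊕1⊕1⊕0⊕1 = 0
s8 (pos 8,9,10,11,12,13,14,15): 0⊕1⊕0⊕1⊕1⊕1⊕0⊕1 = 1
Syndrome s8…s1 = 1011 → error at position 11.
Flip position 11: 100001001011101 → 100001001001101
Read data bits from positions 3,5,6,7,9,10,11,12,13,14,15: 00101001101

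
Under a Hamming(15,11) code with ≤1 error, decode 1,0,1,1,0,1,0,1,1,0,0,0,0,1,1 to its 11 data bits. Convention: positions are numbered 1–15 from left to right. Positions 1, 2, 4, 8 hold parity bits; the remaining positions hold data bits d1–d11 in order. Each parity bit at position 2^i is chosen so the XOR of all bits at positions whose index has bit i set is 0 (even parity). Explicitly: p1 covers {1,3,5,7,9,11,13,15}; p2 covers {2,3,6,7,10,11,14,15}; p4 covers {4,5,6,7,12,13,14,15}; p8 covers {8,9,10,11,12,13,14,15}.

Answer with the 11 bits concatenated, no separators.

10101000011

s1 (pos 1,3,5,7,9,11,13,15): 1⊕1⊕0⊕0⊕1⊕0⊕0⊕1 = 0
s2 (pos 2,3,6,7,10,11,14,15): 0⊕1⊕1⊕0⊕0⊕0⊕1⊕1 = 0
s4 (pos 4,5,6,7,12,13,14,15): 1⊕0⊕1⊕0⊕0⊕0⊕1⊕1 = 0
s8 (pos 8,9,10,11,12,13,14,15): 1⊕1⊕0⊕0⊕0⊕0⊕1⊕1 = 0
Syndrome s8…s1 = 0000 → no error.
Read data bits from positions 3,5,6,7,9,10,11,12,13,14,15: 10101000011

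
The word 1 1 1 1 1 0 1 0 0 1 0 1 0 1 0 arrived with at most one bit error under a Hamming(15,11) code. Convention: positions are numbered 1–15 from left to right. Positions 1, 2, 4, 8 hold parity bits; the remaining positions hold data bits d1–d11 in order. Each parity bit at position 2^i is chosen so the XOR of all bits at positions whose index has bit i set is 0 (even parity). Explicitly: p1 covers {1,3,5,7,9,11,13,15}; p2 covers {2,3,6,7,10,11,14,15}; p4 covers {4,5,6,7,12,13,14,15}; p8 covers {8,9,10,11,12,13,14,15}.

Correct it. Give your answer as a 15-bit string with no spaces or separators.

s1 (pos 1,3,5,7,9,11,13,15): 1⊕1⊕1⊕1⊕0⊕0⊕0⊕0 = 0
s2 (pos 2,3,6,7,10,11,14,15): 1⊕1⊕0⊕1⊕1⊕0⊕1⊕0 = 1
s4 (pos 4,5,6,7,12,13,14,15): 1⊕1⊕0⊕1⊕1⊕0⊕1⊕0 = 1
s8 (pos 8,9,10,11,12,13,14,15): 0⊕0⊕1⊕0⊕1⊕0⊕1⊕0 = 1
Syndrome s8…s1 = 1110 → error at position 14.
Flip position 14: 111110100101010 → 111110100101000

111110100101000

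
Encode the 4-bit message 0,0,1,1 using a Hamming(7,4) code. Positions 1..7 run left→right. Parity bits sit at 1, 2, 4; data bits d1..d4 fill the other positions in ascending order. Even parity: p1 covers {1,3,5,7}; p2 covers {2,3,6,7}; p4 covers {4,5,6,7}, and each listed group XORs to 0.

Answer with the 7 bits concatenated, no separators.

Place data at non-parity positions: p1 p2 0 p4 0 1 1
p1 (pos 1,3,5,7): XOR of data positions = 0⊕0⊕1 = 1
p2 (pos 2,3,6,7): XOR of data positions = 0⊕1⊕1 = 0
p4 (pos 4,5,6,7): XOR of data positions = 0⊕1⊕1 = 0
Codeword: 1000011

1000011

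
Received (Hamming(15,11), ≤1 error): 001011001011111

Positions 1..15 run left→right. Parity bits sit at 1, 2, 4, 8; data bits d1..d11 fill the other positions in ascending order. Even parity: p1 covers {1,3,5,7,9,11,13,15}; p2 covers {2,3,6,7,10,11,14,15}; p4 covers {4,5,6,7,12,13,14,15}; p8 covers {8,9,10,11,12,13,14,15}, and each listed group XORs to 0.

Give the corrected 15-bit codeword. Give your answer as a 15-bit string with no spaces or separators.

s1 (pos 1,3,5,7,9,11,13,15): 0⊕1⊕1⊕0⊕1⊕1⊕1⊕1 = 0
s2 (pos 2,3,6,7,10,11,14,15): 0⊕1⊕1⊕0⊕0⊕1⊕1⊕1 = 1
s4 (pos 4,5,6,7,12,13,14,15): 0⊕1⊕1⊕0⊕1⊕1⊕1⊕1 = 0
s8 (pos 8,9,10,11,12,13,14,15): 0⊕1⊕0⊕1⊕1⊕1⊕1⊕1 = 0
Syndrome s8…s1 = 0010 → error at position 2.
Flip position 2: 001011001011111 → 011011001011111

011011001011111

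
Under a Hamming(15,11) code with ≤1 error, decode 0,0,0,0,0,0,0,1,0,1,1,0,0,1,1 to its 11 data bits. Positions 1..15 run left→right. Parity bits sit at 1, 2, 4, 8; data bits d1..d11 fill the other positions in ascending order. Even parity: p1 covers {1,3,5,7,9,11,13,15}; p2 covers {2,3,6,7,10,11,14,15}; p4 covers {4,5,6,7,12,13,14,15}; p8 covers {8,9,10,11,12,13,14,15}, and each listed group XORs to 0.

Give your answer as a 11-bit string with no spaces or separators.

00000110011

s1 (pos 1,3,5,7,9,11,13,15): 0⊕0⊕0⊕0⊕0⊕1⊕0⊕1 = 0
s2 (pos 2,3,6,7,10,11,14,15): 0⊕0⊕0⊕0⊕1⊕1⊕1⊕1 = 0
s4 (pos 4,5,6,7,12,13,14,15): 0⊕0⊕0⊕0⊕0⊕0⊕1⊕1 = 0
s8 (pos 8,9,10,11,12,13,14,15): 1⊕0⊕1⊕1⊕0⊕0⊕1⊕1 = 1
Syndrome s8…s1 = 1000 → error at position 8.
Flip position 8: 000000010110011 → 000000000110011
Read data bits from positions 3,5,6,7,9,10,11,12,13,14,15: 00000110011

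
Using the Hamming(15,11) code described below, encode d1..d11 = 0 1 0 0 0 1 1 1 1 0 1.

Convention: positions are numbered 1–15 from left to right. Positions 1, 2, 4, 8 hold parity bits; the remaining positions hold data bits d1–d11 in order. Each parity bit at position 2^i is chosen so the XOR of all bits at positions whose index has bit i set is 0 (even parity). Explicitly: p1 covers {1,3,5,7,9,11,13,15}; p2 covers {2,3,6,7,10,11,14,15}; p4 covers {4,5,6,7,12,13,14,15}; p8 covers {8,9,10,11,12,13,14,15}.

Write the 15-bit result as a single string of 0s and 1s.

Place data at non-parity positions: p1 p2 0 p4 1 0 0 p8 0 1 1 1 1 0 1
p1 (pos 1,3,5,7,9,11,13,15): XOR of data positions = 0⊕1⊕0⊕0⊕1⊕1⊕1 = 0
p2 (pos 2,3,6,7,10,11,14,15): XOR of data positions = 0⊕0⊕0⊕1⊕1⊕0⊕1 = 1
p4 (pos 4,5,6,7,12,13,14,15): XOR of data positions = 1⊕0⊕0⊕1⊕1⊕0⊕1 = 0
p8 (pos 8,9,10,11,12,13,14,15): XOR of data positions = 0⊕1⊕1⊕1⊕1⊕0⊕1 = 1
Codeword: 010010010111101

010010010111101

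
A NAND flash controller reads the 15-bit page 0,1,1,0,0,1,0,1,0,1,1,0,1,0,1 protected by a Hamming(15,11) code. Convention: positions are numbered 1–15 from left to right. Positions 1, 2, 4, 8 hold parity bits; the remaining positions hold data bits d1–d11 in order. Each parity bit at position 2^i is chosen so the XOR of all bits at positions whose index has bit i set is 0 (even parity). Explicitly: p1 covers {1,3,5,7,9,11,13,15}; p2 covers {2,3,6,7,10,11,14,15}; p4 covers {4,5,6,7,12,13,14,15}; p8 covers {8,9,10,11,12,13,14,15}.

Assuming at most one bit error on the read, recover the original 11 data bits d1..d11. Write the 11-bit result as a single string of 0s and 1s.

s1 (pos 1,3,5,7,9,11,13,15): 0⊕1⊕0⊕0⊕0⊕1⊕1⊕1 = 0
s2 (pos 2,3,6,7,10,11,14,15): 1⊕1⊕1⊕0⊕1⊕1⊕0⊕1 = 0
s4 (pos 4,5,6,7,12,13,14,15): 0⊕0⊕1⊕0⊕0⊕1⊕0⊕1 = 1
s8 (pos 8,9,10,11,12,13,14,15): 1⊕0⊕1⊕1⊕0⊕1⊕0⊕1 = 1
Syndrome s8…s1 = 1100 → error at position 12.
Flip position 12: 011001010110101 → 011001010111101
Read data bits from positions 3,5,6,7,9,10,11,12,13,14,15: 10100111101

10100111101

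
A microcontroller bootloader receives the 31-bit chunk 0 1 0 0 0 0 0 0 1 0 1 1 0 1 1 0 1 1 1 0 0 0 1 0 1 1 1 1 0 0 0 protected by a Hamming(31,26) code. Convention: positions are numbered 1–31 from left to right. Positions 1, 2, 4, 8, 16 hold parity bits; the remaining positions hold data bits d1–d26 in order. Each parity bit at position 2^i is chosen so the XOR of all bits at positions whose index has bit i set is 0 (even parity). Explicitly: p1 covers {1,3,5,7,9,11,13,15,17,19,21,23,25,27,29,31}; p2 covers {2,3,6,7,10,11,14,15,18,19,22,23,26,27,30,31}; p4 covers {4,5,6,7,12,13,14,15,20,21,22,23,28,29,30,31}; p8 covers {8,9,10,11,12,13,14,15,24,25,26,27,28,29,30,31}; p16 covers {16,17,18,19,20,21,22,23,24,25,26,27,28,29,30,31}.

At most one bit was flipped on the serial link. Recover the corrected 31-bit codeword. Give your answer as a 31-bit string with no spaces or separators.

0100000010110010111000101111000

s1 (pos 1,3,5,7,9,11,13,15,17,19,21,23,25,27,29,31): 0⊕0⊕0⊕0⊕1⊕1⊕0⊕1⊕1⊕1⊕0⊕1⊕1⊕1⊕0⊕0 = 0
s2 (pos 2,3,6,7,10,11,14,15,18,19,22,23,26,27,30,31): 1⊕0⊕0⊕0⊕0⊕1⊕1⊕1⊕1⊕1⊕0⊕1⊕1⊕1⊕0⊕0 = 1
s4 (pos 4,5,6,7,12,13,14,15,20,21,22,23,28,29,30,31): 0⊕0⊕0⊕0⊕1⊕0⊕1⊕1⊕0⊕0⊕0⊕1⊕1⊕0⊕0⊕0 = 1
s8 (pos 8,9,10,11,12,13,14,15,24,25,26,27,28,29,30,31): 0⊕1⊕0⊕1⊕1⊕0⊕1⊕1⊕0⊕1⊕1⊕1⊕1⊕0⊕0⊕0 = 1
s16 (pos 16,17,18,19,20,21,22,23,24,25,26,27,28,29,30,31): 0⊕1⊕1⊕1⊕0⊕0⊕0⊕1⊕0⊕1⊕1⊕1⊕1⊕0⊕0⊕0 = 0
Syndrome s16…s1 = 01110 → error at position 14.
Flip position 14: 0100000010110110111000101111000 → 0100000010110010111000101111000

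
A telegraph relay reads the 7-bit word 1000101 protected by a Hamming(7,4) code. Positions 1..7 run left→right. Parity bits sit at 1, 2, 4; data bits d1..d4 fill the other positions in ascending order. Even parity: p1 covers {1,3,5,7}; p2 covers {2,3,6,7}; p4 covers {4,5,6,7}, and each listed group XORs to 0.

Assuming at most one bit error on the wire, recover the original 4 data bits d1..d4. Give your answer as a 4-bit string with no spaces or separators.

s1 (pos 1,3,5,7): 1⊕0⊕1⊕1 = 1
s2 (pos 2,3,6,7): 0⊕0⊕0⊕1 = 1
s4 (pos 4,5,6,7): 0⊕1⊕0⊕1 = 0
Syndrome s4…s1 = 011 → error at position 3.
Flip position 3: 1000101 → 1010101
Read data bits from positions 3,5,6,7: 1101

1101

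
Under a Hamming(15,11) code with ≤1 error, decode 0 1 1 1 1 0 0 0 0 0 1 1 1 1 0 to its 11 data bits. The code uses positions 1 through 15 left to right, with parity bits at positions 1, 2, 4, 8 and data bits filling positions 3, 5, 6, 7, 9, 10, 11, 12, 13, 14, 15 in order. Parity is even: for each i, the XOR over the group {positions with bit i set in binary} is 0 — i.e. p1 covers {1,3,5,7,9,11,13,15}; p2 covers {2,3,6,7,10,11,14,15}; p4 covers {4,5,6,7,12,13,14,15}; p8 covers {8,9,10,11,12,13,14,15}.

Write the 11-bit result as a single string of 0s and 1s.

11000011110

s1 (pos 1,3,5,7,9,11,13,15): 0⊕1⊕1⊕0⊕0⊕1⊕1⊕0 = 0
s2 (pos 2,3,6,7,10,11,14,15): 1⊕1⊕0⊕0⊕0⊕1⊕1⊕0 = 0
s4 (pos 4,5,6,7,12,13,14,15): 1⊕1⊕0⊕0⊕1⊕1⊕1⊕0 = 1
s8 (pos 8,9,10,11,12,13,14,15): 0⊕0⊕0⊕1⊕1⊕1⊕1⊕0 = 0
Syndrome s8…s1 = 0100 → error at position 4.
Flip position 4: 011110000011110 → 011010000011110
Read data bits from positions 3,5,6,7,9,10,11,12,13,14,15: 11000011110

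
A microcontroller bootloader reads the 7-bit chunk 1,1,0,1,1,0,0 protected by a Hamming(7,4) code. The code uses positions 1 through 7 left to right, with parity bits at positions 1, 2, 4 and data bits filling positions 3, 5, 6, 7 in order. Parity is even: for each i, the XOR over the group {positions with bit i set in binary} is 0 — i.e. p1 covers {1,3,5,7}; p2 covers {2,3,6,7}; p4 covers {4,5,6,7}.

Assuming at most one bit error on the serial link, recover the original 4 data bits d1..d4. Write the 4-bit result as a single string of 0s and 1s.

s1 (pos 1,3,5,7): 1⊕0⊕1⊕0 = 0
s2 (pos 2,3,6,7): 1⊕0⊕0⊕0 = 1
s4 (pos 4,5,6,7): 1⊕1⊕0⊕0 = 0
Syndrome s4…s1 = 010 → error at position 2.
Flip position 2: 1101100 → 1001100
Read data bits from positions 3,5,6,7: 0100

0100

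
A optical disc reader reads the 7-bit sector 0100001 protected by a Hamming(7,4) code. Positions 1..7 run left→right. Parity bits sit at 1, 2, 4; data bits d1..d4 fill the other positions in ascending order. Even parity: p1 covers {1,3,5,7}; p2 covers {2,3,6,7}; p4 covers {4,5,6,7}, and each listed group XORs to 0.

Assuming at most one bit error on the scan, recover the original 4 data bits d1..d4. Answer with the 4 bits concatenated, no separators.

0101

s1 (pos 1,3,5,7): 0⊕0⊕0⊕1 = 1
s2 (pos 2,3,6,7): 1⊕0⊕0⊕1 = 0
s4 (pos 4,5,6,7): 0⊕0⊕0⊕1 = 1
Syndrome s4…s1 = 101 → error at position 5.
Flip position 5: 0100001 → 0100101
Read data bits from positions 3,5,6,7: 0101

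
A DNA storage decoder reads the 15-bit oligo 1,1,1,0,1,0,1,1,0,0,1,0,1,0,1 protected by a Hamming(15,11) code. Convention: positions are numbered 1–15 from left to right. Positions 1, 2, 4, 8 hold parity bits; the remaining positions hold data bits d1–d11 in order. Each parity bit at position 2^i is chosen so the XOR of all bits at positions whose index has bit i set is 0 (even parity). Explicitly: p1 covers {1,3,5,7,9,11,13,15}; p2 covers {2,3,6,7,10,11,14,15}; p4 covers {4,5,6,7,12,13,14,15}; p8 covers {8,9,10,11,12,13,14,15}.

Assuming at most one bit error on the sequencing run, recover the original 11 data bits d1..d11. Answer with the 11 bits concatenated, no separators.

s1 (pos 1,3,5,7,9,11,13,15): 1⊕1⊕1⊕1⊕0⊕1⊕1⊕1 = 1
s2 (pos 2,3,6,7,10,11,14,15): 1⊕1⊕0⊕1⊕0⊕1⊕0⊕1 = 1
s4 (pos 4,5,6,7,12,13,14,15): 0⊕1⊕0⊕1⊕0⊕1⊕0⊕1 = 0
s8 (pos 8,9,10,11,12,13,14,15): 1⊕0⊕0⊕1⊕0⊕1⊕0⊕1 = 0
Syndrome s8…s1 = 0011 → error at position 3.
Flip position 3: 111010110010101 → 110010110010101
Read data bits from positions 3,5,6,7,9,10,11,12,13,14,15: 01010010101

01010010101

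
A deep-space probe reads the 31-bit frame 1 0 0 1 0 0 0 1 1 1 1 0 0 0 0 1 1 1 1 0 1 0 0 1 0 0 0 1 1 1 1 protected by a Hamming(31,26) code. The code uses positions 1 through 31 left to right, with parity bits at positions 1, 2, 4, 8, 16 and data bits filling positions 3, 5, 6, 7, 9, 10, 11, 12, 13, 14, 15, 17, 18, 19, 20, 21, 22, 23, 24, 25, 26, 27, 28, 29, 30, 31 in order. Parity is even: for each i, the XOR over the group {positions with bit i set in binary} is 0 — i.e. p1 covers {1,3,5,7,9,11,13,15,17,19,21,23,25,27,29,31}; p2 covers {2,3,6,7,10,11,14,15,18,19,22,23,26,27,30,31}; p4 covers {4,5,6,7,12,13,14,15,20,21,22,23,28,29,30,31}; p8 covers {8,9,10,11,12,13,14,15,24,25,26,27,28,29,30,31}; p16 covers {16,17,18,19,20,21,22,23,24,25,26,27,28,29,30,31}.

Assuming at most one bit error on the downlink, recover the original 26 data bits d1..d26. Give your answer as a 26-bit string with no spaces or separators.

s1 (pos 1,3,5,7,9,11,13,15,17,19,21,23,25,27,29,31): 1⊕0⊕0⊕0⊕1⊕1⊕0⊕0⊕1⊕1⊕1⊕0⊕0⊕0⊕1⊕1 = 0
s2 (pos 2,3,6,7,10,11,14,15,18,19,22,23,26,27,30,31): 0⊕0⊕0⊕0⊕1⊕1⊕0⊕0⊕1⊕1⊕0⊕0⊕0⊕0⊕1⊕1 = 0
s4 (pos 4,5,6,7,12,13,14,15,20,21,22,23,28,29,30,31): 1⊕0⊕0⊕0⊕0⊕0⊕0⊕0⊕0⊕1⊕0⊕0⊕1⊕1⊕1⊕1 = 0
s8 (pos 8,9,10,11,12,13,14,15,24,25,26,27,28,29,30,31): 1⊕1⊕1⊕1⊕0⊕0⊕0⊕0⊕1⊕0⊕0⊕0⊕1⊕1⊕1⊕1 = 1
s16 (pos 16,17,18,19,20,21,22,23,24,25,26,27,28,29,30,31): 1⊕1⊕1⊕1⊕0⊕1⊕0⊕0⊕1⊕0⊕0⊕0⊕1⊕1⊕1⊕1 = 0
Syndrome s16…s1 = 01000 → error at position 8.
Flip position 8: 1001000111100001111010010001111 → 1001000011100001111010010001111
Read data bits from positions 3,5,6,7,9,10,11,12,13,14,15,17,18,19,20,21,22,23,24,25,26,27,28,29,30,31: 00001110000111010010001111

00001110000111010010001111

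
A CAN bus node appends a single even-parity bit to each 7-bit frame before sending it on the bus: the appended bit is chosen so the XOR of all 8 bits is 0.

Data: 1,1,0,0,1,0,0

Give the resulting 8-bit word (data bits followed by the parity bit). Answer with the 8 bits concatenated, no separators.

11001001

XOR of the 7 data bits: 1⊕1⊕0⊕0⊕1⊕0⊕0 = 1
Parity bit = 1 (so all 8 bits XOR to 0).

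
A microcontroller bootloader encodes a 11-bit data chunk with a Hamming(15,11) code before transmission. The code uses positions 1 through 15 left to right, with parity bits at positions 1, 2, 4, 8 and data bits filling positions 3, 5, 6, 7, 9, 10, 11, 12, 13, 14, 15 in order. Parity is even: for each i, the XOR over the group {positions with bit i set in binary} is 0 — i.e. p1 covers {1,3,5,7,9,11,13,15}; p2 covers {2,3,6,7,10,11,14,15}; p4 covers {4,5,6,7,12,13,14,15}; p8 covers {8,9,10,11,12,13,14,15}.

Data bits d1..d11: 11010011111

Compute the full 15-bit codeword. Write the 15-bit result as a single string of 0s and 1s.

Place data at non-parity positions: p1 p2 1 p4 1 0 1 p8 0 0 1 1 1 1 1
p1 (pos 1,3,5,7,9,11,13,15): XOR of data positions = 1⊕1⊕1⊕0⊕1⊕1⊕1 = 0
p2 (pos 2,3,6,7,10,11,14,15): XOR of data positions = 1⊕0⊕1⊕0⊕1⊕1⊕1 = 1
p4 (pos 4,5,6,7,12,13,14,15): XOR of data positions = 1⊕0⊕1⊕1⊕1⊕1⊕1 = 0
p8 (pos 8,9,10,11,12,13,14,15): XOR of data positions = 0⊕0⊕1⊕1⊕1⊕1⊕1 = 1
Codeword: 011010110011111

011010110011111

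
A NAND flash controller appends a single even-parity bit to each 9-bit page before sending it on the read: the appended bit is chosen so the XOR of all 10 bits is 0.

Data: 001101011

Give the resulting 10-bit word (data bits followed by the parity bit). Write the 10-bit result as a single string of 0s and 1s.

XOR of the 9 data bits: 0⊕0⊕1⊕1⊕0⊕1⊕0⊕1⊕1 = 1
Parity bit = 1 (so all 10 bits XOR to 0).

0011010111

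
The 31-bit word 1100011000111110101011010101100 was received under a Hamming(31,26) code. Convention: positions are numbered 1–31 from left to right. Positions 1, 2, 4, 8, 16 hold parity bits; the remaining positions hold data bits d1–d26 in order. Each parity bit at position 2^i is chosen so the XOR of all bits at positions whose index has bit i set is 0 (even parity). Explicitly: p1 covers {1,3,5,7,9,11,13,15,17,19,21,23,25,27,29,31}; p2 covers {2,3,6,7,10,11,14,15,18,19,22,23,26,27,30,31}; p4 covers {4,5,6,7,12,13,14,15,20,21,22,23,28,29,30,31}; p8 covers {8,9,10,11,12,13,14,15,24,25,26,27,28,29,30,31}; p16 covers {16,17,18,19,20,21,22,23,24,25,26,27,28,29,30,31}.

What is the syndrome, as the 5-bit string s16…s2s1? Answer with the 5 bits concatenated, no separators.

s1 (pos 1,3,5,7,9,11,13,15,17,19,21,23,25,27,29,31): 1⊕0⊕0⊕1⊕0⊕1⊕1⊕1⊕1⊕1⊕1⊕0⊕0⊕0⊕1⊕0 = 1
s2 (pos 2,3,6,7,10,11,14,15,18,19,22,23,26,27,30,31): 1⊕0⊕1⊕1⊕0⊕1⊕1⊕1⊕0⊕1⊕1⊕0⊕1⊕0⊕0⊕0 = 1
s4 (pos 4,5,6,7,12,13,14,15,20,21,22,23,28,29,30,31): 0⊕0⊕1⊕1⊕1⊕1⊕1⊕1⊕0⊕1⊕1⊕0⊕1⊕1⊕0⊕0 = 0
s8 (pos 8,9,10,11,12,13,14,15,24,25,26,27,28,29,30,31): 0⊕0⊕0⊕1⊕1⊕1⊕1⊕1⊕1⊕0⊕1⊕0⊕1⊕1⊕0⊕0 = 1
s16 (pos 16,17,18,19,20,21,22,23,24,25,26,27,28,29,30,31): 0⊕1⊕0⊕1⊕0⊕1⊕1⊕0⊕1⊕0⊕1⊕0⊕1⊕1⊕0⊕0 = 0
Syndrome s16…s1 = 01011 → error at position 11.

01011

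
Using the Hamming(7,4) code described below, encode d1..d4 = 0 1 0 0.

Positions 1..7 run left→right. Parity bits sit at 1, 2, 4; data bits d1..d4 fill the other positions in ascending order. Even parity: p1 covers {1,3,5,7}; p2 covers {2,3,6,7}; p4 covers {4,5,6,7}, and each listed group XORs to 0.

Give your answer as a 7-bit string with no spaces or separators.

Place data at non-parity positions: p1 p2 0 p4 1 0 0
p1 (pos 1,3,5,7): XOR of data positions = 0⊕1⊕0 = 1
p2 (pos 2,3,6,7): XOR of data positions = 0⊕0⊕0 = 0
p4 (pos 4,5,6,7): XOR of data positions = 1⊕0⊕0 = 1
Codeword: 1001100

1001100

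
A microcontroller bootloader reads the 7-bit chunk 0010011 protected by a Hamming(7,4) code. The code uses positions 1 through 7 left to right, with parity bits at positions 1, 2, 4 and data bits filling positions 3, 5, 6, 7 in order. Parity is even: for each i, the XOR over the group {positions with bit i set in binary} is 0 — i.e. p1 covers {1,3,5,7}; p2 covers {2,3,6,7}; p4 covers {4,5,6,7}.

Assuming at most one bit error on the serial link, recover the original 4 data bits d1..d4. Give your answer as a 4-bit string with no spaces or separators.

1011

s1 (pos 1,3,5,7): 0⊕1⊕0⊕1 = 0
s2 (pos 2,3,6,7): 0⊕1⊕1⊕1 = 1
s4 (pos 4,5,6,7): 0⊕0⊕1⊕1 = 0
Syndrome s4…s1 = 010 → error at position 2.
Flip position 2: 0010011 → 0110011
Read data bits from positions 3,5,6,7: 1011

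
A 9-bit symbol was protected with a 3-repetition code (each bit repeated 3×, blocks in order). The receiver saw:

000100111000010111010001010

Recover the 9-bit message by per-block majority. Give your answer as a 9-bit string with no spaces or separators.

001001000

Block 1 (000): 0 ones → 0
Block 2 (100): 1 one → 0
Block 3 (111): 3 ones → 1
Block 4 (000): 0 ones → 0
Block 5 (010): 1 one → 0
Block 6 (111): 3 ones → 1
Block 7 (010): 1 one → 0
Block 8 (001): 1 one → 0
Block 9 (010): 1 one → 0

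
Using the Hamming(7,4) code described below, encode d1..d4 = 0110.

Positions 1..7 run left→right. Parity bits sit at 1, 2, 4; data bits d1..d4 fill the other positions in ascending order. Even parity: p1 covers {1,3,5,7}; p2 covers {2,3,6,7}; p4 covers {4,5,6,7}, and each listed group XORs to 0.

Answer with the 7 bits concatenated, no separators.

Place data at non-parity positions: p1 p2 0 p4 1 1 0
p1 (pos 1,3,5,7): XOR of data positions = 0⊕1⊕0 = 1
p2 (pos 2,3,6,7): XOR of data positions = 0⊕1⊕0 = 1
p4 (pos 4,5,6,7): XOR of data positions = 1⊕1⊕0 = 0
Codeword: 1100110

1100110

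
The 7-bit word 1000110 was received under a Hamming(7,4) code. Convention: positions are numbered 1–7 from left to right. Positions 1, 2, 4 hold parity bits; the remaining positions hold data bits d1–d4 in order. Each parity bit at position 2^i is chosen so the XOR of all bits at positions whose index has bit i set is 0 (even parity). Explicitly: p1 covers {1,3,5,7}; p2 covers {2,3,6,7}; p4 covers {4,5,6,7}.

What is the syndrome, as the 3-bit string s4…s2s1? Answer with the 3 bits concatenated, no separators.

s1 (pos 1,3,5,7): 1⊕0⊕1⊕0 = 0
s2 (pos 2,3,6,7): 0⊕0⊕1⊕0 = 1
s4 (pos 4,5,6,7): 0⊕1⊕1⊕0 = 0
Syndrome s4…s1 = 010 → error at position 2.

010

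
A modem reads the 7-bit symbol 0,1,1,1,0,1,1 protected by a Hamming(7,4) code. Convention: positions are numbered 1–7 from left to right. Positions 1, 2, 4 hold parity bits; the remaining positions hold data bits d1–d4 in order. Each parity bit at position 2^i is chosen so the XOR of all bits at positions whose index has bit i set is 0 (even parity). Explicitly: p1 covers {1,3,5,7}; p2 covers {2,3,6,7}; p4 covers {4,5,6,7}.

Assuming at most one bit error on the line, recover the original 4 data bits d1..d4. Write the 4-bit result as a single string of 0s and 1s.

1011

s1 (pos 1,3,5,7): 0⊕1⊕0⊕1 = 0
s2 (pos 2,3,6,7): 1⊕1⊕1⊕1 = 0
s4 (pos 4,5,6,7): 1⊕0⊕1⊕1 = 1
Syndrome s4…s1 = 100 → error at position 4.
Flip position 4: 0111011 → 0110011
Read data bits from positions 3,5,6,7: 1011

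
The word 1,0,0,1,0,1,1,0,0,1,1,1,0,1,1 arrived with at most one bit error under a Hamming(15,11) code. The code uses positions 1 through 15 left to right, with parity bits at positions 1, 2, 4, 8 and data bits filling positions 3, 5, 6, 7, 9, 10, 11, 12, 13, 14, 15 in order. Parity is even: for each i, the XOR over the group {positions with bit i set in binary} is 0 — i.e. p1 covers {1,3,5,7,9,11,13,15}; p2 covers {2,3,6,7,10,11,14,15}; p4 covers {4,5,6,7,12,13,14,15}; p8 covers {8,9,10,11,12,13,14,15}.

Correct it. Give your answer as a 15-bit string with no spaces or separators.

s1 (pos 1,3,5,7,9,11,13,15): 1⊕0⊕0⊕1⊕0⊕1⊕0⊕1 = 0
s2 (pos 2,3,6,7,10,11,14,15): 0⊕0⊕1⊕1⊕1⊕1⊕1⊕1 = 0
s4 (pos 4,5,6,7,12,13,14,15): 1⊕0⊕1⊕1⊕1⊕0⊕1⊕1 = 0
s8 (pos 8,9,10,11,12,13,14,15): 0⊕0⊕1⊕1⊕1⊕0⊕1⊕1 = 1
Syndrome s8…s1 = 1000 → error at position 8.
Flip position 8: 100101100111011 → 100101110111011

100101110111011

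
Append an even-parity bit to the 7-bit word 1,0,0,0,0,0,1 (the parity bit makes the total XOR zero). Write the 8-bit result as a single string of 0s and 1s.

XOR of the 7 data bits: 1⊕0⊕0⊕0⊕0⊕0⊕1 = 0
Parity bit = 0 (so all 8 bits XOR to 0).

10000010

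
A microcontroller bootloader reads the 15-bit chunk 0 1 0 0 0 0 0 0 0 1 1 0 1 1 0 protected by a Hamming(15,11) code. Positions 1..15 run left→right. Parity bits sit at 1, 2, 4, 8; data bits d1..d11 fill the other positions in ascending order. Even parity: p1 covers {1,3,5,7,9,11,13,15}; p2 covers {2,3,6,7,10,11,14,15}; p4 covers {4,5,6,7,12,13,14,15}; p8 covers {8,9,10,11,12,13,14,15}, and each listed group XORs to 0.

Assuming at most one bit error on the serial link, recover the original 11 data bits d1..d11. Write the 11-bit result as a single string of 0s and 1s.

00000110110

s1 (pos 1,3,5,7,9,11,13,15): 0⊕0⊕0⊕0⊕0⊕1⊕1⊕0 = 0
s2 (pos 2,3,6,7,10,11,14,15): 1⊕0⊕0⊕0⊕1⊕1⊕1⊕0 = 0
s4 (pos 4,5,6,7,12,13,14,15): 0⊕0⊕0⊕0⊕0⊕1⊕1⊕0 = 0
s8 (pos 8,9,10,11,12,13,14,15): 0⊕0⊕1⊕1⊕0⊕1⊕1⊕0 = 0
Syndrome s8…s1 = 0000 → no error.
Read data bits from positions 3,5,6,7,9,10,11,12,13,14,15: 00000110110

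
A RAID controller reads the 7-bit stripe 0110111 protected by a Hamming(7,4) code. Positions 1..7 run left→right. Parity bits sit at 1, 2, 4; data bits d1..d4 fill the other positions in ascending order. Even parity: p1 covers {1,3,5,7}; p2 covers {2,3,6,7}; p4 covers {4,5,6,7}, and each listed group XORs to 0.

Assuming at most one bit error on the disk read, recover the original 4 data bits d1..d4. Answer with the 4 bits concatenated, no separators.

1011

s1 (pos 1,3,5,7): 0⊕1⊕1⊕1 = 1
s2 (pos 2,3,6,7): 1⊕1⊕1⊕1 = 0
s4 (pos 4,5,6,7): 0⊕1⊕1⊕1 = 1
Syndrome s4…s1 = 101 → error at position 5.
Flip position 5: 0110111 → 0110011
Read data bits from positions 3,5,6,7: 1011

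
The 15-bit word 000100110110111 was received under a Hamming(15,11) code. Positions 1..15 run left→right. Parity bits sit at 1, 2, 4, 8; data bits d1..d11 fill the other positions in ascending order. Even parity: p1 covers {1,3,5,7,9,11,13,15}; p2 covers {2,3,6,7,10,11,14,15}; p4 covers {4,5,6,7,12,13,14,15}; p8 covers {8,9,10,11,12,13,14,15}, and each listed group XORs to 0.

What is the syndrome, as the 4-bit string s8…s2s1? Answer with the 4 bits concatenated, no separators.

s1 (pos 1,3,5,7,9,11,13,15): 0⊕0⊕0⊕1⊕0⊕1⊕1⊕1 = 0
s2 (pos 2,3,6,7,10,11,14,15): 0⊕0⊕0⊕1⊕1⊕1⊕1⊕1 = 1
s4 (pos 4,5,6,7,12,13,14,15): 1⊕0⊕0⊕1⊕0⊕1⊕1⊕1 = 1
s8 (pos 8,9,10,11,12,13,14,15): 1⊕0⊕1⊕1⊕0⊕1⊕1⊕1 = 0
Syndrome s8…s1 = 0110 → error at position 6.

0110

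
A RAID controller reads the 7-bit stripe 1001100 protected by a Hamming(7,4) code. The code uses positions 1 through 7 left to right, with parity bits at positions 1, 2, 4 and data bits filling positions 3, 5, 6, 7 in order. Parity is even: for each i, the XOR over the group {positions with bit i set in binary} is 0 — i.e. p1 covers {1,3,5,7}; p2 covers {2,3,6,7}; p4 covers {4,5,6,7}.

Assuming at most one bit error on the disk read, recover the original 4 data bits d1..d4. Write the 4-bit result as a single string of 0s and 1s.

s1 (pos 1,3,5,7): 1⊕0⊕1⊕0 = 0
s2 (pos 2,3,6,7): 0⊕0⊕0⊕0 = 0
s4 (pos 4,5,6,7): 1⊕1⊕0⊕0 = 0
Syndrome s4…s1 = 000 → no error.
Read data bits from positions 3,5,6,7: 0100

0100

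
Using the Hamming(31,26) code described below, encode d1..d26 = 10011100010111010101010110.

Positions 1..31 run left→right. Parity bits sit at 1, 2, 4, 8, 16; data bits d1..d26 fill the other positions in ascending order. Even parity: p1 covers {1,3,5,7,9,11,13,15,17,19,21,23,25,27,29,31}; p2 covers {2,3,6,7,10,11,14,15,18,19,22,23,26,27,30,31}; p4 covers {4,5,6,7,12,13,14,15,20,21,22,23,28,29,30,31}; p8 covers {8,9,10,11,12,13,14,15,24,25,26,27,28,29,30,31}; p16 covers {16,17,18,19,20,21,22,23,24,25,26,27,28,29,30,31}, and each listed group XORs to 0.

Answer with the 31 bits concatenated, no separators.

0110001111000101111010101010110

Place data at non-parity positions: p1 p2 1 p4 0 0 1 p8 1 1 0 0 0 1 0 p16 1 1 1 0 1 0 1 0 1 0 1 0 1 1 0
p1 (pos 1,3,5,7,9,11,13,15,17,19,21,23,25,27,29,31): XOR of data positions = 1⊕0⊕1⊕1⊕0⊕0⊕0⊕1⊕1⊕1⊕1⊕1⊕1⊕1⊕0 = 0
p2 (pos 2,3,6,7,10,11,14,15,18,19,22,23,26,27,30,31): XOR of data positions = 1⊕0⊕1⊕1⊕0⊕1⊕0⊕1⊕1⊕0⊕1⊕0⊕1⊕1⊕0 = 1
p4 (pos 4,5,6,7,12,13,14,15,20,21,22,23,28,29,30,31): XOR of data positions = 0⊕0⊕1⊕0⊕0⊕1⊕0⊕0⊕1⊕0⊕1⊕0⊕1⊕1⊕0 = 0
p8 (pos 8,9,10,11,12,13,14,15,24,25,26,27,28,29,30,31): XOR of data positions = 1⊕1⊕0⊕0⊕0⊕1⊕0⊕0⊕1⊕0⊕1⊕0⊕1⊕1⊕0 = 1
p16 (pos 16,17,18,19,20,21,22,23,24,25,26,27,28,29,30,31): XOR of data positions = 1⊕1⊕1⊕0⊕1⊕0⊕1⊕0⊕1⊕0⊕1⊕0⊕1⊕1⊕0 = 1
Codeword: 0110001111000101111010101010110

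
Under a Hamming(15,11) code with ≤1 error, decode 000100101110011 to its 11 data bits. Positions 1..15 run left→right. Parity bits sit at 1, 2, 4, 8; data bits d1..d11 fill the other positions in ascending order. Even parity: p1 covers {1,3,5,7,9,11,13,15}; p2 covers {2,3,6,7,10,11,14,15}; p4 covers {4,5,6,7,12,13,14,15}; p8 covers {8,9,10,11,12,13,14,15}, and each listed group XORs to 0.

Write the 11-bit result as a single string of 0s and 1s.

s1 (pos 1,3,5,7,9,11,13,15): 0⊕0⊕0⊕1⊕1⊕1⊕0⊕1 = 0
s2 (pos 2,3,6,7,10,11,14,15): 0⊕0⊕0⊕1⊕1⊕1⊕1⊕1 = 1
s4 (pos 4,5,6,7,12,13,14,15): 1⊕0⊕0⊕1⊕0⊕0⊕1⊕1 = 0
s8 (pos 8,9,10,11,12,13,14,15): 0⊕1⊕1⊕1⊕0⊕0⊕1⊕1 = 1
Syndrome s8…s1 = 1010 → error at position 10.
Flip position 10: 000100101110011 → 000100101010011
Read data bits from positions 3,5,6,7,9,10,11,12,13,14,15: 00011010011

00011010011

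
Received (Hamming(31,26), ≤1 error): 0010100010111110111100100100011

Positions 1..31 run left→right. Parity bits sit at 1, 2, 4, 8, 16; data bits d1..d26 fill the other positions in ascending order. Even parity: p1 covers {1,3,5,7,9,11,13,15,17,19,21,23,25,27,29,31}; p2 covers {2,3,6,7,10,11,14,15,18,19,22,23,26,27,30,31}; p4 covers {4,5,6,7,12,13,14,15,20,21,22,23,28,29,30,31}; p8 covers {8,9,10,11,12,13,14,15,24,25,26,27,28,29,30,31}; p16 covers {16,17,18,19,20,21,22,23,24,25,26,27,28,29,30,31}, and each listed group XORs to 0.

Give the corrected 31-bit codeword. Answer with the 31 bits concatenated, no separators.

0010100010101110111100100100011

s1 (pos 1,3,5,7,9,11,13,15,17,19,21,23,25,27,29,31): 0⊕1⊕1⊕0⊕1⊕1⊕1⊕1⊕1⊕1⊕0⊕1⊕0⊕0⊕0⊕1 = 0
s2 (pos 2,3,6,7,10,11,14,15,18,19,22,23,26,27,30,31): 0⊕1⊕0⊕0⊕0⊕1⊕1⊕1⊕1⊕1⊕0⊕1⊕1⊕0⊕1⊕1 = 0
s4 (pos 4,5,6,7,12,13,14,15,20,21,22,23,28,29,30,31): 0⊕1⊕0⊕0⊕1⊕1⊕1⊕1⊕1⊕0⊕0⊕1⊕0⊕0⊕1⊕1 = 1
s8 (pos 8,9,10,11,12,13,14,15,24,25,26,27,28,29,30,31): 0⊕1⊕0⊕1⊕1⊕1⊕1⊕1⊕0⊕0⊕1⊕0⊕0⊕0⊕1⊕1 = 1
s16 (pos 16,17,18,19,20,21,22,23,24,25,26,27,28,29,30,31): 0⊕1⊕1⊕1⊕1⊕0⊕0⊕1⊕0⊕0⊕1⊕0⊕0⊕0⊕1⊕1 = 0
Syndrome s16…s1 = 01100 → error at position 12.
Flip position 12: 0010100010111110111100100100011 → 0010100010101110111100100100011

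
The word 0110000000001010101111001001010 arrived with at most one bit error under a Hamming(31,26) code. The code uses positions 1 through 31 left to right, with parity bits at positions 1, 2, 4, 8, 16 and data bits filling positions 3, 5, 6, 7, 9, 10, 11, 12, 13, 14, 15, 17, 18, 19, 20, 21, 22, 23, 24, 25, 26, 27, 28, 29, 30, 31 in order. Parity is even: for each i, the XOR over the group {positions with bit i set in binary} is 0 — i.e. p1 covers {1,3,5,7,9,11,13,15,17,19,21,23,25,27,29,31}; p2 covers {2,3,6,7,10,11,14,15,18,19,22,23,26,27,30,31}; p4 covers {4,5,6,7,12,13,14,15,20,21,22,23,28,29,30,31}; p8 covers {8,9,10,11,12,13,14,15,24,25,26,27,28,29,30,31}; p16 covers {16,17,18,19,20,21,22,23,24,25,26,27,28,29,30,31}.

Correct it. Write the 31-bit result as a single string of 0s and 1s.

s1 (pos 1,3,5,7,9,11,13,15,17,19,21,23,25,27,29,31): 0⊕1⊕0⊕0⊕0⊕0⊕1⊕1⊕1⊕1⊕1⊕0⊕1⊕0⊕0⊕0 = 1
s2 (pos 2,3,6,7,10,11,14,15,18,19,22,23,26,27,30,31): 1⊕1⊕0⊕0⊕0⊕0⊕0⊕1⊕0⊕1⊕1⊕0⊕0⊕0⊕1⊕0 = 0
s4 (pos 4,5,6,7,12,13,14,15,20,21,22,23,28,29,30,31): 0⊕0⊕0⊕0⊕0⊕1⊕0⊕1⊕1⊕1⊕1⊕0⊕1⊕0⊕1⊕0 = 1
s8 (pos 8,9,10,11,12,13,14,15,24,25,26,27,28,29,30,31): 0⊕0⊕0⊕0⊕0⊕1⊕0⊕1⊕0⊕1⊕0⊕0⊕1⊕0⊕1⊕0 = 1
s16 (pos 16,17,18,19,20,21,22,23,24,25,26,27,28,29,30,31): 0⊕1⊕0⊕1⊕1⊕1⊕1⊕0⊕0⊕1⊕0⊕0⊕1⊕0⊕1⊕0 = 0
Syndrome s16…s1 = 01101 → error at position 13.
Flip position 13: 0110000000001010101111001001010 → 0110000000000010101111001001010

0110000000000010101111001001010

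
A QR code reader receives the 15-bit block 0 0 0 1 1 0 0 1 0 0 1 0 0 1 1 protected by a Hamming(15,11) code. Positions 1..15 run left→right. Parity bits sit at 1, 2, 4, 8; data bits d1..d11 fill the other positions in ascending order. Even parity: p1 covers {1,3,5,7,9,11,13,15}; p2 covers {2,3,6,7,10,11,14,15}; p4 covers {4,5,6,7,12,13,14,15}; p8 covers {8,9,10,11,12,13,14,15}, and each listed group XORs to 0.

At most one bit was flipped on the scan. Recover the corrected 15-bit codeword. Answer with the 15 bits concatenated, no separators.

001110010010011

s1 (pos 1,3,5,7,9,11,13,15): 0⊕0⊕1⊕0⊕0⊕1⊕0⊕1 = 1
s2 (pos 2,3,6,7,10,11,14,15): 0⊕0⊕0⊕0⊕0⊕1⊕1⊕1 = 1
s4 (pos 4,5,6,7,12,13,14,15): 1⊕1⊕0⊕0⊕0⊕0⊕1⊕1 = 0
s8 (pos 8,9,10,11,12,13,14,15): 1⊕0⊕0⊕1⊕0⊕0⊕1⊕1 = 0
Syndrome s8…s1 = 0011 → error at position 3.
Flip position 3: 000110010010011 → 001110010010011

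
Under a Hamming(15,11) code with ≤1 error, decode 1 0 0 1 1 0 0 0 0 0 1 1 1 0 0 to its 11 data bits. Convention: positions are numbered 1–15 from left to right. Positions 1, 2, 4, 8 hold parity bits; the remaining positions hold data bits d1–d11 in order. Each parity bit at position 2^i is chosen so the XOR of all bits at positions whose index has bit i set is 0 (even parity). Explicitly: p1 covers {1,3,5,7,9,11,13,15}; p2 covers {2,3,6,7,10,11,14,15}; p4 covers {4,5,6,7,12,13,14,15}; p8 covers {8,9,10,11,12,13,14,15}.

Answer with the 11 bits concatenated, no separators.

s1 (pos 1,3,5,7,9,11,13,15): 1⊕0⊕1⊕0⊕0⊕1⊕1⊕0 = 0
s2 (pos 2,3,6,7,10,11,14,15): 0⊕0⊕0⊕0⊕0⊕1⊕0⊕0 = 1
s4 (pos 4,5,6,7,12,13,14,15): 1⊕1⊕0⊕0⊕1⊕1⊕0⊕0 = 0
s8 (pos 8,9,10,11,12,13,14,15): 0⊕0⊕0⊕1⊕1⊕1⊕0⊕0 = 1
Syndrome s8…s1 = 1010 → error at position 10.
Flip position 10: 100110000011100 → 100110000111100
Read data bits from positions 3,5,6,7,9,10,11,12,13,14,15: 01000111100

01000111100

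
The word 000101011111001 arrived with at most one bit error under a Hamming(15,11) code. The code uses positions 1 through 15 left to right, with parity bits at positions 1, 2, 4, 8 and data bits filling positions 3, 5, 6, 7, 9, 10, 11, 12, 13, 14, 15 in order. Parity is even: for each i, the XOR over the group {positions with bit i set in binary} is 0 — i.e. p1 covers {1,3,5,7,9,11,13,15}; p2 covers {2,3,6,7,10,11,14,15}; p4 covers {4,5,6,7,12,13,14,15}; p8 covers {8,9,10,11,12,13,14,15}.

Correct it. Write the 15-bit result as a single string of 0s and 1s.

s1 (pos 1,3,5,7,9,11,13,15): 0⊕0⊕0⊕0⊕1⊕1⊕0⊕1 = 1
s2 (pos 2,3,6,7,10,11,14,15): 0⊕0⊕1⊕0⊕1⊕1⊕0⊕1 = 0
s4 (pos 4,5,6,7,12,13,14,15): 1⊕0⊕1⊕0⊕1⊕0⊕0⊕1 = 0
s8 (pos 8,9,10,11,12,13,14,15): 1⊕1⊕1⊕1⊕1⊕0⊕0⊕1 = 0
Syndrome s8…s1 = 0001 → error at position 1.
Flip position 1: 000101011111001 → 100101011111001

100101011111001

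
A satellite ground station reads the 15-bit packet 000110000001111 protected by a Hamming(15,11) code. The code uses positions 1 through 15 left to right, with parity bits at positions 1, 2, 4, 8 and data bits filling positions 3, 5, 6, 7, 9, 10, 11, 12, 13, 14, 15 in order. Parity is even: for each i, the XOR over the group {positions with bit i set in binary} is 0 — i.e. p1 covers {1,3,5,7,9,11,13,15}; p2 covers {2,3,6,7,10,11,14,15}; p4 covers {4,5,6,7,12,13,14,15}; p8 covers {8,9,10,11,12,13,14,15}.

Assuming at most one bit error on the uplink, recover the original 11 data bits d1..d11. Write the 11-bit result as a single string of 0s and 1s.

s1 (pos 1,3,5,7,9,11,13,15): 0⊕0⊕1⊕0⊕0⊕0⊕1⊕1 = 1
s2 (pos 2,3,6,7,10,11,14,15): 0⊕0⊕0⊕0⊕0⊕0⊕1⊕1 = 0
s4 (pos 4,5,6,7,12,13,14,15): 1⊕1⊕0⊕0⊕1⊕1⊕1⊕1 = 0
s8 (pos 8,9,10,11,12,13,14,15): 0⊕0⊕0⊕0⊕1⊕1⊕1⊕1 = 0
Syndrome s8…s1 = 0001 → error at position 1.
Flip position 1: 000110000001111 → 100110000001111
Read data bits from positions 3,5,6,7,9,10,11,12,13,14,15: 01000001111

01000001111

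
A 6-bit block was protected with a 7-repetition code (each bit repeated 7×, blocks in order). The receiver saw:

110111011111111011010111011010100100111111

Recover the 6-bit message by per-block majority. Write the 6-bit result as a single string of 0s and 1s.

Block 1 (1101110): 5 ones → 1
Block 2 (1111111): 7 ones → 1
Block 3 (1011010): 4 ones → 1
Block 4 (1110110): 5 ones → 1
Block 5 (1010010): 3 ones → 0
Block 6 (0111111): 6 ones → 1

111101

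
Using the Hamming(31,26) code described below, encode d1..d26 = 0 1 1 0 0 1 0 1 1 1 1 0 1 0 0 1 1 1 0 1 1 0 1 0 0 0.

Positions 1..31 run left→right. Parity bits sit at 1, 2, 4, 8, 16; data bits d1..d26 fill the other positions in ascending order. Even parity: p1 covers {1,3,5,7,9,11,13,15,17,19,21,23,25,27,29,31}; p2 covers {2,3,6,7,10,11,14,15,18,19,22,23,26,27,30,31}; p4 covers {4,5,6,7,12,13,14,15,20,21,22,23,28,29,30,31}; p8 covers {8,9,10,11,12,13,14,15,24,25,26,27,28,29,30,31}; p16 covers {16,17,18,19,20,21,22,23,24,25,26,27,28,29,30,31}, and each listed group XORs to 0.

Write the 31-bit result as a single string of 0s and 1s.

Place data at non-parity positions: p1 p2 0 p4 1 1 0 p8 0 1 0 1 1 1 1 p16 0 1 0 0 1 1 1 0 1 1 0 1 0 0 0
p1 (pos 1,3,5,7,9,11,13,15,17,19,21,23,25,27,29,31): XOR of data positions = 0⊕1⊕0⊕0⊕0⊕1⊕1⊕0⊕0⊕1⊕1⊕1⊕0⊕0⊕0 = 0
p2 (pos 2,3,6,7,10,11,14,15,18,19,22,23,26,27,30,31): XOR of data positions = 0⊕1⊕0⊕1⊕0⊕1⊕1⊕1⊕0⊕1⊕1⊕1⊕0⊕0⊕0 = 0
p4 (pos 4,5,6,7,12,13,14,15,20,21,22,23,28,29,30,31): XOR of data positions = 1⊕1⊕0⊕1⊕1⊕1⊕1⊕0⊕1⊕1⊕1⊕1⊕0⊕0⊕0 = 0
p8 (pos 8,9,10,11,12,13,14,15,24,25,26,27,28,29,30,31): XOR of data positions = 0⊕1⊕0⊕1⊕1⊕1⊕1⊕0⊕1⊕1⊕0⊕1⊕0⊕0⊕0 = 0
p16 (pos 16,17,18,19,20,21,22,23,24,25,26,27,28,29,30,31): XOR of data positions = 0⊕1⊕0⊕0⊕1⊕1⊕1⊕0⊕1⊕1⊕0⊕1⊕0⊕0⊕0 = 1
Codeword: 0000110001011111010011101101000

0000110001011111010011101101000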